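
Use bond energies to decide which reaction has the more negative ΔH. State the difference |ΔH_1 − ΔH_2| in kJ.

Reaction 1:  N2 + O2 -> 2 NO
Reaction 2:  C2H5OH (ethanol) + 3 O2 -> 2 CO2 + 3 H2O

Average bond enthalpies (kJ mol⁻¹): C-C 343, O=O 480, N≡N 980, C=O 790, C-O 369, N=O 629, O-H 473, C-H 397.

Reaction 1:
  Bonds broken (reactants):
    N≡N: 1 × 980 = 980
    O=O: 1 × 480 = 480
    Σ(broken) = 1460 kJ
  Bonds formed (products):
    N=O: 2 × 629 = 1258
    Σ(formed) = 1258 kJ
  ΔH_1 = 1460 − 1258 = +202 kJ
Reaction 2:
  Bonds broken (reactants):
    C-C: 1 × 343 = 343
    C-H: 5 × 397 = 1985
    C-O: 1 × 369 = 369
    O-H: 1 × 473 = 473
    O=O: 3 × 480 = 1440
    Σ(broken) = 4610 kJ
  Bonds formed (products):
    C=O: 4 × 790 = 3160
    O-H: 6 × 473 = 2838
    Σ(formed) = 5998 kJ
  ΔH_2 = 4610 − 5998 = −1388 kJ
ΔH_1 − ΔH_2 = +1590 kJ, so reaction 2 has the more negative ΔH; |ΔH_1 − ΔH_2| = 1590 kJ.

Reaction 2, by 1590 kJ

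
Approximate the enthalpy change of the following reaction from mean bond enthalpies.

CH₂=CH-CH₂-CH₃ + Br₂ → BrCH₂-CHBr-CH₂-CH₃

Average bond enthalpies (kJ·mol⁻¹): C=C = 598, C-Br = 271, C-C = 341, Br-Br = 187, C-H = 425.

Bonds broken (reactants):
  Br-Br: 1 × 187 = 187
  C-C: 2 × 341 = 682
  C-H: 8 × 425 = 3400
  C=C: 1 × 598 = 598
  Σ(broken) = 4867 kJ
Bonds formed (products):
  C-Br: 2 × 271 = 542
  C-C: 3 × 341 = 1023
  C-H: 8 × 425 = 3400
  Σ(formed) = 4965 kJ
ΔH = Σ(broken) − Σ(formed) = 4867 − 4965 = −98 kJ

ΔH ≈ −98 kJ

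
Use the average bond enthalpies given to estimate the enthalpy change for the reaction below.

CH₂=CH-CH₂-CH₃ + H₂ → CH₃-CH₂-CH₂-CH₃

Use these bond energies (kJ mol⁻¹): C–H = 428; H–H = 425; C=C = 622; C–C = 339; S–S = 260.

Bonds broken (reactants):
  C–C: 2 × 339 = 678
  C–H: 8 × 428 = 3424
  C=C: 1 × 622 = 622
  H–H: 1 × 425 = 425
  Σ(broken) = 5149 kJ
Bonds formed (products):
  C–C: 3 × 339 = 1017
  C–H: 10 × 428 = 4280
  Σ(formed) = 5297 kJ
ΔH = Σ(broken) − Σ(formed) = 5149 − 5297 = −148 kJ

ΔH ≈ −148 kJ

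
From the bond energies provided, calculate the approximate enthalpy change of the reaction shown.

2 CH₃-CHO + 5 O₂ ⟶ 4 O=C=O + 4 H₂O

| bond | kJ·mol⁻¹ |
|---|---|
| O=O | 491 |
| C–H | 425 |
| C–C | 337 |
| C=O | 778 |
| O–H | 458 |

ΔH ≈ −1803 kJ

Bonds broken (reactants):
  C–C: 2 × 337 = 674
  C–H: 8 × 425 = 3400
  C=O: 2 × 778 = 1556
  O=O: 5 × 491 = 2455
  Σ(broken) = 8085 kJ
Bonds formed (products):
  C=O: 8 × 778 = 6224
  O–H: 8 × 458 = 3664
  Σ(formed) = 9888 kJ
ΔH = Σ(broken) − Σ(formed) = 8085 − 9888 = −1803 kJ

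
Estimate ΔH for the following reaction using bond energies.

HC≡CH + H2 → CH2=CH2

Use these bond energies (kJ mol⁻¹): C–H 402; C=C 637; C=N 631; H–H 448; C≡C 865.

ΔH ≈ −128 kJ

Bonds broken (reactants):
  C≡C: 1 × 865 = 865
  C–H: 2 × 402 = 804
  H–H: 1 × 448 = 448
  Σ(broken) = 2117 kJ
Bonds formed (products):
  C–H: 4 × 402 = 1608
  C=C: 1 × 637 = 637
  Σ(formed) = 2245 kJ
ΔH = Σ(broken) − Σ(formed) = 2117 − 2245 = −128 kJ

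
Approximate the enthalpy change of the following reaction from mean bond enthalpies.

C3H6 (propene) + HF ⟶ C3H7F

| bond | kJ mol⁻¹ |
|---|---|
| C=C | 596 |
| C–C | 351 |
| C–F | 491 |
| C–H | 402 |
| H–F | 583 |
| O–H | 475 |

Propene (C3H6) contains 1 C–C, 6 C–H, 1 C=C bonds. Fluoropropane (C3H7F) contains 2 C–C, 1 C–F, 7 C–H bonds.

ΔH ≈ −65 kJ

Bonds broken (reactants):
  C–C: 1 × 351 = 351
  C–H: 6 × 402 = 2412
  C=C: 1 × 596 = 596
  H–F: 1 × 583 = 583
  Σ(broken) = 3942 kJ
Bonds formed (products):
  C–C: 2 × 351 = 702
  C–F: 1 × 491 = 491
  C–H: 7 × 402 = 2814
  Σ(formed) = 4007 kJ
ΔH = Σ(broken) − Σ(formed) = 3942 − 4007 = −65 kJ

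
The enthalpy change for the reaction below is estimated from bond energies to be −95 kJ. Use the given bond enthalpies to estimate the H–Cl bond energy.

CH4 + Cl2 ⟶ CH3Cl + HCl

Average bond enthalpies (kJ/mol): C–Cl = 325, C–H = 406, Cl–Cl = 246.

D(H–Cl) ≈ 422 kJ/mol

Let D be the H–Cl bond energy.
Σ(broken) = 4×406 + 1×246 = 1870
Σ(formed) = 1×325 + 3×406 + 1×D = 1543 + D
ΔH = Σ(broken) − Σ(formed) = (1870) − (1543 + D) = +327 − D
Setting this equal to −95 kJ gives D = 422 kJ/mol.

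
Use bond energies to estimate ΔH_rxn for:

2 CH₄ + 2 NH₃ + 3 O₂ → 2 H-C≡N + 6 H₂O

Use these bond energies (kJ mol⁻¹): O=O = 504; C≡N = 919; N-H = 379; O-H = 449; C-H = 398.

ΔH ≈ −1052 kJ

Bonds broken (reactants):
  C-H: 8 × 398 = 3184
  N-H: 6 × 379 = 2274
  O=O: 3 × 504 = 1512
  Σ(broken) = 6970 kJ
Bonds formed (products):
  C≡N: 2 × 919 = 1838
  C-H: 2 × 398 = 796
  O-H: 12 × 449 = 5388
  Σ(formed) = 8022 kJ
ΔH = Σ(broken) − Σ(formed) = 6970 − 8022 = −1052 kJ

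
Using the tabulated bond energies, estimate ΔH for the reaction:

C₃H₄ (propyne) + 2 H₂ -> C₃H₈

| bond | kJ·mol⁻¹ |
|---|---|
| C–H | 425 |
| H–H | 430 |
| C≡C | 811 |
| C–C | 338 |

Bonds broken (reactants):
  C≡C: 1 × 811 = 811
  C–C: 1 × 338 = 338
  C–H: 4 × 425 = 1700
  H–H: 2 × 430 = 860
  Σ(broken) = 3709 kJ
Bonds formed (products):
  C–C: 2 × 338 = 676
  C–H: 8 × 425 = 3400
  Σ(formed) = 4076 kJ
ΔH = Σ(broken) − Σ(formed) = 3709 − 4076 = −367 kJ

ΔH ≈ −367 kJ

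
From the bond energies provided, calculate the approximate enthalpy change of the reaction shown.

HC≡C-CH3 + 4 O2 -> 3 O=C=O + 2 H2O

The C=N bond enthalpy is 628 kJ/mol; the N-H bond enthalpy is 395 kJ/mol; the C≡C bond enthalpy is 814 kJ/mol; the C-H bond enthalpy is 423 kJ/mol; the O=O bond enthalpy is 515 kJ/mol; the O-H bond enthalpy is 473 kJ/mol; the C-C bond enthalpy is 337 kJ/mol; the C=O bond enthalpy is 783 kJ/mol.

Bonds broken (reactants):
  C≡C: 1 × 814 = 814
  C-C: 1 × 337 = 337
  C-H: 4 × 423 = 1692
  O=O: 4 × 515 = 2060
  Σ(broken) = 4903 kJ
Bonds formed (products):
  C=O: 6 × 783 = 4698
  O-H: 4 × 473 = 1892
  Σ(formed) = 6590 kJ
ΔH = Σ(broken) − Σ(formed) = 4903 − 6590 = −1687 kJ

ΔH ≈ −1687 kJ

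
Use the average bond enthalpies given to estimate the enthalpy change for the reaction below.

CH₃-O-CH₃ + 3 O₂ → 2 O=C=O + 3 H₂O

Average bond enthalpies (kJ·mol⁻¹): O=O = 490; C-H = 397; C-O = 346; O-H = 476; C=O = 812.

ΔH ≈ −1560 kJ

Bonds broken (reactants):
  C-H: 6 × 397 = 2382
  C-O: 2 × 346 = 692
  O=O: 3 × 490 = 1470
  Σ(broken) = 4544 kJ
Bonds formed (products):
  C=O: 4 × 812 = 3248
  O-H: 6 × 476 = 2856
  Σ(formed) = 6104 kJ
ΔH = Σ(broken) − Σ(formed) = 4544 − 6104 = −1560 kJ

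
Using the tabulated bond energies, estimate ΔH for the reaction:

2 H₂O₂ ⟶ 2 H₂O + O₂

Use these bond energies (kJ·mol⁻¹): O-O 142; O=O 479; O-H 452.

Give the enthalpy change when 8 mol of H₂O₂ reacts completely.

Bonds broken (reactants):
  O-H: 4 × 452 = 1808
  O-O: 2 × 142 = 284
  Σ(broken) = 2092 kJ
Bonds formed (products):
  O-H: 4 × 452 = 1808
  O=O: 1 × 479 = 479
  Σ(formed) = 2287 kJ
ΔH = Σ(broken) − Σ(formed) = 2092 − 2287 = −195 kJ
For 4× the reaction as written: 4 × (−195) = −780 kJ

ΔH = −780 kJ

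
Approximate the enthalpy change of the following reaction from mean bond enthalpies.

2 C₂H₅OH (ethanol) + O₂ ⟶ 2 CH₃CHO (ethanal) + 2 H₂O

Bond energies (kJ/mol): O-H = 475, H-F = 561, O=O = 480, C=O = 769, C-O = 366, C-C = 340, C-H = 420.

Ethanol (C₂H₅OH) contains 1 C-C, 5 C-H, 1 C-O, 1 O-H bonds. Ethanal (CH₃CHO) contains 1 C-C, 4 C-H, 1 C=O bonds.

ΔH ≈ −436 kJ

Bonds broken (reactants):
  C-C: 2 × 340 = 680
  C-H: 10 × 420 = 4200
  C-O: 2 × 366 = 732
  O-H: 2 × 475 = 950
  O=O: 1 × 480 = 480
  Σ(broken) = 7042 kJ
Bonds formed (products):
  C-C: 2 × 340 = 680
  C-H: 8 × 420 = 3360
  C=O: 2 × 769 = 1538
  O-H: 4 × 475 = 1900
  Σ(formed) = 7478 kJ
ΔH = Σ(broken) − Σ(formed) = 7042 − 7478 = −436 kJ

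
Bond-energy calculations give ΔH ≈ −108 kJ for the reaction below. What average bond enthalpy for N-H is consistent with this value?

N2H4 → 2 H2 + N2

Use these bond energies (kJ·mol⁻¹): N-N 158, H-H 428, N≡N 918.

Let D be the N-H bond energy.
Σ(broken) = 4×D + 1×158 = 158 + 4D
Σ(formed) = 2×428 + 1×918 = 1774
ΔH = Σ(broken) − Σ(formed) = (158 + 4D) − (1774) = −1616 + 4D
Setting this equal to −108 kJ gives 4D = 1508, so D = 377 kJ/mol.

D(N-H) ≈ 377 kJ/mol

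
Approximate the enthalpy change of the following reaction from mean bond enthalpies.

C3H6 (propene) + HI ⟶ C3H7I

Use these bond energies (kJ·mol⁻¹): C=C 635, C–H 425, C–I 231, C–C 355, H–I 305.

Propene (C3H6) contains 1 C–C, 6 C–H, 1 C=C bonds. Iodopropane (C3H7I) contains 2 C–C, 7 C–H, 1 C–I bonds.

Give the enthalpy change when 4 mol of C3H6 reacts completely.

ΔH = −284 kJ

Bonds broken (reactants):
  C–C: 1 × 355 = 355
  C–H: 6 × 425 = 2550
  C=C: 1 × 635 = 635
  H–I: 1 × 305 = 305
  Σ(broken) = 3845 kJ
Bonds formed (products):
  C–C: 2 × 355 = 710
  C–H: 7 × 425 = 2975
  C–I: 1 × 231 = 231
  Σ(formed) = 3916 kJ
ΔH = Σ(broken) − Σ(formed) = 3845 − 3916 = −71 kJ
For 4× the reaction as written: 4 × (−71) = −284 kJ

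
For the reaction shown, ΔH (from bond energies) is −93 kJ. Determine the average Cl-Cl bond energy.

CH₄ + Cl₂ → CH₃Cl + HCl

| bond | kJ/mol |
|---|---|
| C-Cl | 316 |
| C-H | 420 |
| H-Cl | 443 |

Let D be the Cl-Cl bond energy.
Σ(broken) = 4×420 + 1×D = 1680 + D
Σ(formed) = 1×316 + 3×420 + 1×443 = 2019
ΔH = Σ(broken) − Σ(formed) = (1680 + D) − (2019) = −339 + D
Setting this equal to −93 kJ gives D = 246 kJ/mol.

D(Cl-Cl) ≈ 246 kJ/mol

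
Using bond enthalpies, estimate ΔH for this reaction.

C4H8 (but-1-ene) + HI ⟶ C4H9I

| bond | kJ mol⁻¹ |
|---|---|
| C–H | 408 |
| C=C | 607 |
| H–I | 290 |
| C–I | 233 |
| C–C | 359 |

ΔH ≈ −103 kJ

Bonds broken (reactants):
  C–C: 2 × 359 = 718
  C–H: 8 × 408 = 3264
  C=C: 1 × 607 = 607
  H–I: 1 × 290 = 290
  Σ(broken) = 4879 kJ
Bonds formed (products):
  C–C: 3 × 359 = 1077
  C–H: 9 × 408 = 3672
  C–I: 1 × 233 = 233
  Σ(formed) = 4982 kJ
ΔH = Σ(broken) − Σ(formed) = 4879 − 4982 = −103 kJ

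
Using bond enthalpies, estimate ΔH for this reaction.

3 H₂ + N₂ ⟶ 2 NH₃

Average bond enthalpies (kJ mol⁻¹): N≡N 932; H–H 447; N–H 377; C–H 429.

Bonds broken (reactants):
  H–H: 3 × 447 = 1341
  N≡N: 1 × 932 = 932
  Σ(broken) = 2273 kJ
Bonds formed (products):
  N–H: 6 × 377 = 2262
  Σ(formed) = 2262 kJ
ΔH = Σ(broken) − Σ(formed) = 2273 − 2262 = +11 kJ

ΔH ≈ +11 kJ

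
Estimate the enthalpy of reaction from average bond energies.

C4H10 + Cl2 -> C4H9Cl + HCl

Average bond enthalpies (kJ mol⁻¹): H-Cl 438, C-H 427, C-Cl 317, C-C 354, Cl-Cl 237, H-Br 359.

Bonds broken (reactants):
  C-C: 3 × 354 = 1062
  C-H: 10 × 427 = 4270
  Cl-Cl: 1 × 237 = 237
  Σ(broken) = 5569 kJ
Bonds formed (products):
  C-C: 3 × 354 = 1062
  C-Cl: 1 × 317 = 317
  C-H: 9 × 427 = 3843
  H-Cl: 1 × 438 = 438
  Σ(formed) = 5660 kJ
ΔH = Σ(broken) − Σ(formed) = 5569 − 5660 = −91 kJ

ΔH ≈ −91 kJ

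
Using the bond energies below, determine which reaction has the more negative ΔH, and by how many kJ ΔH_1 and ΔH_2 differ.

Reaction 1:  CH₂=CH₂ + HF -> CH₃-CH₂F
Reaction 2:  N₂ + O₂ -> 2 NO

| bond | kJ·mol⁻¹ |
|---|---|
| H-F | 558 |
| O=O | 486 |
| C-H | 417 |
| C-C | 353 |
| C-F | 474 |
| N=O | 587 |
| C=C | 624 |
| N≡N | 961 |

Reaction 1:
  Bonds broken (reactants):
    C-H: 4 × 417 = 1668
    C=C: 1 × 624 = 624
    H-F: 1 × 558 = 558
    Σ(broken) = 2850 kJ
  Bonds formed (products):
    C-C: 1 × 353 = 353
    C-F: 1 × 474 = 474
    C-H: 5 × 417 = 2085
    Σ(formed) = 2912 kJ
  ΔH_1 = 2850 − 2912 = −62 kJ
Reaction 2:
  Bonds broken (reactants):
    N≡N: 1 × 961 = 961
    O=O: 1 × 486 = 486
    Σ(broken) = 1447 kJ
  Bonds formed (products):
    N=O: 2 × 587 = 1174
    Σ(formed) = 1174 kJ
  ΔH_2 = 1447 − 1174 = +273 kJ
ΔH_1 − ΔH_2 = −335 kJ, so reaction 1 has the more negative ΔH; |ΔH_1 − ΔH_2| = 335 kJ.

Reaction 1, by 335 kJ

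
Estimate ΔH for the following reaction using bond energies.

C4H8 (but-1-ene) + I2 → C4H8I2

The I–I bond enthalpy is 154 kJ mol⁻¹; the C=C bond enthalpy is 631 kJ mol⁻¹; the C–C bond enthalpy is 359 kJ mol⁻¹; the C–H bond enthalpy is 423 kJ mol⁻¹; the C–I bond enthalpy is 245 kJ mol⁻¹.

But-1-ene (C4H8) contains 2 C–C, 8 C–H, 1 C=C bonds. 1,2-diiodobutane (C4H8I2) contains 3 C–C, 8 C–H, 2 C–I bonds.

ΔH ≈ −64 kJ

Bonds broken (reactants):
  C–C: 2 × 359 = 718
  C–H: 8 × 423 = 3384
  C=C: 1 × 631 = 631
  I–I: 1 × 154 = 154
  Σ(broken) = 4887 kJ
Bonds formed (products):
  C–C: 3 × 359 = 1077
  C–H: 8 × 423 = 3384
  C–I: 2 × 245 = 490
  Σ(formed) = 4951 kJ
ΔH = Σ(broken) − Σ(formed) = 4887 − 4951 = −64 kJ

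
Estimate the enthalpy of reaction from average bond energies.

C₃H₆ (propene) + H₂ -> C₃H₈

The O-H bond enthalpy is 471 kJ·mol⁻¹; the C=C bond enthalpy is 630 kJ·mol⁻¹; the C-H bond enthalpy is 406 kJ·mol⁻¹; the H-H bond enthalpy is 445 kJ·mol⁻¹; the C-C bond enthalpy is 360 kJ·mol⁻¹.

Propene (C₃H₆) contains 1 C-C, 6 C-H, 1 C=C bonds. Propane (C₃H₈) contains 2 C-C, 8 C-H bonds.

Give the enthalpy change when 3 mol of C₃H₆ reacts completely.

ΔH = −291 kJ

Bonds broken (reactants):
  C-C: 1 × 360 = 360
  C-H: 6 × 406 = 2436
  C=C: 1 × 630 = 630
  H-H: 1 × 445 = 445
  Σ(broken) = 3871 kJ
Bonds formed (products):
  C-C: 2 × 360 = 720
  C-H: 8 × 406 = 3248
  Σ(formed) = 3968 kJ
ΔH = Σ(broken) − Σ(formed) = 3871 − 3968 = −97 kJ
For 3× the reaction as written: 3 × (−97) = −291 kJ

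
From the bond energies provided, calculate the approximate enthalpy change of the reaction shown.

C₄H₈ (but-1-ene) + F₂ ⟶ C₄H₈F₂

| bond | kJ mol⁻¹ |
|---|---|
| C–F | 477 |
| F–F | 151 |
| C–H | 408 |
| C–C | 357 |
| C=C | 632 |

ΔH ≈ −528 kJ

Bonds broken (reactants):
  C–C: 2 × 357 = 714
  C–H: 8 × 408 = 3264
  C=C: 1 × 632 = 632
  F–F: 1 × 151 = 151
  Σ(broken) = 4761 kJ
Bonds formed (products):
  C–C: 3 × 357 = 1071
  C–F: 2 × 477 = 954
  C–H: 8 × 408 = 3264
  Σ(formed) = 5289 kJ
ΔH = Σ(broken) − Σ(formed) = 4761 − 5289 = −528 kJ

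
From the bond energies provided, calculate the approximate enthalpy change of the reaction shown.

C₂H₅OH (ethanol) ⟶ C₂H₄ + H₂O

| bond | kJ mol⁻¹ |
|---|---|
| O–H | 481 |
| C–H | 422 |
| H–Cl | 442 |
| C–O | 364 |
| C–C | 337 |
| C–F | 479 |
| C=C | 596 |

Bonds broken (reactants):
  C–C: 1 × 337 = 337
  C–H: 5 × 422 = 2110
  C–O: 1 × 364 = 364
  O–H: 1 × 481 = 481
  Σ(broken) = 3292 kJ
Bonds formed (products):
  C–H: 4 × 422 = 1688
  C=C: 1 × 596 = 596
  O–H: 2 × 481 = 962
  Σ(formed) = 3246 kJ
ΔH = Σ(broken) − Σ(formed) = 3292 − 3246 = +46 kJ

ΔH ≈ +46 kJ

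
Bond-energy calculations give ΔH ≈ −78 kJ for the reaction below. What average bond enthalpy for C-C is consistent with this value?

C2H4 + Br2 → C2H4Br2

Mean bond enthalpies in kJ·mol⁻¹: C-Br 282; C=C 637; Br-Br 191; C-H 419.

Let D be the C-C bond energy.
Σ(broken) = 1×191 + 4×419 + 1×637 = 2504
Σ(formed) = 2×282 + 1×D + 4×419 = 2240 + D
ΔH = Σ(broken) − Σ(formed) = (2504) − (2240 + D) = +264 − D
Setting this equal to −78 kJ gives D = 342 kJ/mol.

D(C-C) ≈ 342 kJ/mol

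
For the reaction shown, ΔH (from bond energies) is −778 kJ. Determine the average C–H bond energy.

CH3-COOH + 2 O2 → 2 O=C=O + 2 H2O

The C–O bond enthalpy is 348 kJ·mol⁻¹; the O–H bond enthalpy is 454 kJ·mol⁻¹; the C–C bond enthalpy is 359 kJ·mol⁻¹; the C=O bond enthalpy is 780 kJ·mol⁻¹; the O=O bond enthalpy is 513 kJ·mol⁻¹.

D(C–H) ≈ 397 kJ/mol

Let D be the C–H bond energy.
Σ(broken) = 1×359 + 3×D + 1×348 + 1×780 + 1×454 + 2×513 = 2967 + 3D
Σ(formed) = 4×780 + 4×454 = 4936
ΔH = Σ(broken) − Σ(formed) = (2967 + 3D) − (4936) = −1969 + 3D
Setting this equal to −778 kJ gives 3D = 1191, so D = 397 kJ/mol.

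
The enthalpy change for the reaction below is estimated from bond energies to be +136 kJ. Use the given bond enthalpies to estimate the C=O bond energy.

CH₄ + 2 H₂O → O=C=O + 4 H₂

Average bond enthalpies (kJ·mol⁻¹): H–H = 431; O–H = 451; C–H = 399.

Let D be the C=O bond energy.
Σ(broken) = 4×399 + 4×451 = 3400
Σ(formed) = 2×D + 4×431 = 1724 + 2D
ΔH = Σ(broken) − Σ(formed) = (3400) − (1724 + 2D) = +1676 − 2D
Setting this equal to +136 kJ gives 2D = 1540, so D = 770 kJ/mol.

D(C=O) ≈ 770 kJ/mol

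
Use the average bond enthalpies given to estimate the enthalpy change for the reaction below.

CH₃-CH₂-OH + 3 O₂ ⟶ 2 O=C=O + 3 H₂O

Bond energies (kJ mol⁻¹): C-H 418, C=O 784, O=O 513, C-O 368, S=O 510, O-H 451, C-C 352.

Bonds broken (reactants):
  C-C: 1 × 352 = 352
  C-H: 5 × 418 = 2090
  C-O: 1 × 368 = 368
  O-H: 1 × 451 = 451
  O=O: 3 × 513 = 1539
  Σ(broken) = 4800 kJ
Bonds formed (products):
  C=O: 4 × 784 = 3136
  O-H: 6 × 451 = 2706
  Σ(formed) = 5842 kJ
ΔH = Σ(broken) − Σ(formed) = 4800 − 5842 = −1042 kJ

ΔH ≈ −1042 kJ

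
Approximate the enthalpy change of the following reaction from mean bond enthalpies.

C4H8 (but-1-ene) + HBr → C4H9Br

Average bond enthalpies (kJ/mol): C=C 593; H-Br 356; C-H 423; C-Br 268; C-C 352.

Bonds broken (reactants):
  C-C: 2 × 352 = 704
  C-H: 8 × 423 = 3384
  C=C: 1 × 593 = 593
  H-Br: 1 × 356 = 356
  Σ(broken) = 5037 kJ
Bonds formed (products):
  C-Br: 1 × 268 = 268
  C-C: 3 × 352 = 1056
  C-H: 9 × 423 = 3807
  Σ(formed) = 5131 kJ
ΔH = Σ(broken) − Σ(formed) = 5037 − 5131 = −94 kJ

ΔH ≈ −94 kJ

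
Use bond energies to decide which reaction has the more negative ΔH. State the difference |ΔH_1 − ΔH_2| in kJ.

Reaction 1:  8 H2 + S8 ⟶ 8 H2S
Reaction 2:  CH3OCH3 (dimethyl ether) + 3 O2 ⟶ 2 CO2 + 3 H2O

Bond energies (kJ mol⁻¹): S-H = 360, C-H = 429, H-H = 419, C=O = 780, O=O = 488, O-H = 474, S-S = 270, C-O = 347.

Reaction 2, by 984 kJ

Reaction 1:
  Bonds broken (reactants):
    H-H: 8 × 419 = 3352
    S-S: 8 × 270 = 2160
    Σ(broken) = 5512 kJ
  Bonds formed (products):
    S-H: 16 × 360 = 5760
    Σ(formed) = 5760 kJ
  ΔH_1 = 5512 − 5760 = −248 kJ
Reaction 2:
  Bonds broken (reactants):
    C-H: 6 × 429 = 2574
    C-O: 2 × 347 = 694
    O=O: 3 × 488 = 1464
    Σ(broken) = 4732 kJ
  Bonds formed (products):
    C=O: 4 × 780 = 3120
    O-H: 6 × 474 = 2844
    Σ(formed) = 5964 kJ
  ΔH_2 = 4732 − 5964 = −1232 kJ
ΔH_1 − ΔH_2 = +984 kJ, so reaction 2 has the more negative ΔH; |ΔH_1 − ΔH_2| = 984 kJ.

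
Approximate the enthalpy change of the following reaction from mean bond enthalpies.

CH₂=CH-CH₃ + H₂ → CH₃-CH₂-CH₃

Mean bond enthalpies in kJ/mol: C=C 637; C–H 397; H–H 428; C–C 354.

ΔH ≈ −83 kJ

Bonds broken (reactants):
  C–C: 1 × 354 = 354
  C–H: 6 × 397 = 2382
  C=C: 1 × 637 = 637
  H–H: 1 × 428 = 428
  Σ(broken) = 3801 kJ
Bonds formed (products):
  C–C: 2 × 354 = 708
  C–H: 8 × 397 = 3176
  Σ(formed) = 3884 kJ
ΔH = Σ(broken) − Σ(formed) = 3801 − 3884 = −83 kJ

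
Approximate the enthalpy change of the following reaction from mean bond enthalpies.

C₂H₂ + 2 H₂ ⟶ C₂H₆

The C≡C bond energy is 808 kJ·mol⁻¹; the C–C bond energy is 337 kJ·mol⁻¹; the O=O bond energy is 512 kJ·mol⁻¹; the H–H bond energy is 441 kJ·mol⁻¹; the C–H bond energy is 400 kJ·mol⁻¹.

ΔH ≈ −247 kJ

Bonds broken (reactants):
  C≡C: 1 × 808 = 808
  C–H: 2 × 400 = 800
  H–H: 2 × 441 = 882
  Σ(broken) = 2490 kJ
Bonds formed (products):
  C–C: 1 × 337 = 337
  C–H: 6 × 400 = 2400
  Σ(formed) = 2737 kJ
ΔH = Σ(broken) − Σ(formed) = 2490 − 2737 = −247 kJ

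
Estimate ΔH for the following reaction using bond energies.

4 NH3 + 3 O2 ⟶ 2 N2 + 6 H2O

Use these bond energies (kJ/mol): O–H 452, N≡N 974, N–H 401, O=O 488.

Bonds broken (reactants):
  N–H: 12 × 401 = 4812
  O=O: 3 × 488 = 1464
  Σ(broken) = 6276 kJ
Bonds formed (products):
  N≡N: 2 × 974 = 1948
  O–H: 12 × 452 = 5424
  Σ(formed) = 7372 kJ
ΔH = Σ(broken) − Σ(formed) = 6276 − 7372 = −1096 kJ

ΔH ≈ −1096 kJ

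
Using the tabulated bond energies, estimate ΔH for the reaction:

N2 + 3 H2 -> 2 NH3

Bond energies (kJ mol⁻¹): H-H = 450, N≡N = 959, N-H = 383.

ΔH ≈ +11 kJ

Bonds broken (reactants):
  H-H: 3 × 450 = 1350
  N≡N: 1 × 959 = 959
  Σ(broken) = 2309 kJ
Bonds formed (products):
  N-H: 6 × 383 = 2298
  Σ(formed) = 2298 kJ
ΔH = Σ(broken) − Σ(formed) = 2309 − 2298 = +11 kJ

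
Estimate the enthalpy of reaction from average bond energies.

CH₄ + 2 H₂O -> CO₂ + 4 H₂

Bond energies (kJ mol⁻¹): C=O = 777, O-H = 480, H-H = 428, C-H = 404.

Bonds broken (reactants):
  C-H: 4 × 404 = 1616
  O-H: 4 × 480 = 1920
  Σ(broken) = 3536 kJ
Bonds formed (products):
  C=O: 2 × 777 = 1554
  H-H: 4 × 428 = 1712
  Σ(formed) = 3266 kJ
ΔH = Σ(broken) − Σ(formed) = 3536 − 3266 = +270 kJ

ΔH ≈ +270 kJ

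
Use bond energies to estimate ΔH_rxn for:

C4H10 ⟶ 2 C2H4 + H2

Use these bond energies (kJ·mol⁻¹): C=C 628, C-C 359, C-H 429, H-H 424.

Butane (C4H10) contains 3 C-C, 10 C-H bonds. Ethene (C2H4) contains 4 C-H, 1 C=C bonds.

ΔH ≈ +255 kJ

Bonds broken (reactants):
  C-C: 3 × 359 = 1077
  C-H: 10 × 429 = 4290
  Σ(broken) = 5367 kJ
Bonds formed (products):
  C-H: 8 × 429 = 3432
  C=C: 2 × 628 = 1256
  H-H: 1 × 424 = 424
  Σ(formed) = 5112 kJ
ΔH = Σ(broken) − Σ(formed) = 5367 − 5112 = +255 kJ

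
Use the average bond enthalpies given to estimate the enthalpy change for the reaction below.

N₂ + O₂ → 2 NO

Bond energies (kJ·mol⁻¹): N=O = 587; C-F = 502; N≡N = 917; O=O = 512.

Bonds broken (reactants):
  N≡N: 1 × 917 = 917
  O=O: 1 × 512 = 512
  Σ(broken) = 1429 kJ
Bonds formed (products):
  N=O: 2 × 587 = 1174
  Σ(formed) = 1174 kJ
ΔH = Σ(broken) − Σ(formed) = 1429 − 1174 = +255 kJ

ΔH ≈ +255 kJ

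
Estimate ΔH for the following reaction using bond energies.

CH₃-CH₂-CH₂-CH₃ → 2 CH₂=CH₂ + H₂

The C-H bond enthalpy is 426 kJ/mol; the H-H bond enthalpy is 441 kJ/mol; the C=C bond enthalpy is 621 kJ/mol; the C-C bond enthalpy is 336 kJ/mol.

Bonds broken (reactants):
  C-C: 3 × 336 = 1008
  C-H: 10 × 426 = 4260
  Σ(broken) = 5268 kJ
Bonds formed (products):
  C-H: 8 × 426 = 3408
  C=C: 2 × 621 = 1242
  H-H: 1 × 441 = 441
  Σ(formed) = 5091 kJ
ΔH = Σ(broken) − Σ(formed) = 5268 − 5091 = +177 kJ

ΔH ≈ +177 kJ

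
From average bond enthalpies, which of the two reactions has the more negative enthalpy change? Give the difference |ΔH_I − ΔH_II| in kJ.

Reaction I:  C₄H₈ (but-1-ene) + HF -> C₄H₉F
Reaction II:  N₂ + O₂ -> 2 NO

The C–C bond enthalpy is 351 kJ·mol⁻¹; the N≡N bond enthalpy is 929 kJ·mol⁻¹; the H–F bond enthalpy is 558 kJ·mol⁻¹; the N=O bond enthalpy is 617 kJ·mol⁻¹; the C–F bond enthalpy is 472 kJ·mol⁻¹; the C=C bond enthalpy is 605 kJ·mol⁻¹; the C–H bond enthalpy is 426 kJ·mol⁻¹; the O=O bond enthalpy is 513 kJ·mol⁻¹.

Reaction I, by 294 kJ

Reaction I:
  Bonds broken (reactants):
    C–C: 2 × 351 = 702
    C–H: 8 × 426 = 3408
    C=C: 1 × 605 = 605
    H–F: 1 × 558 = 558
    Σ(broken) = 5273 kJ
  Bonds formed (products):
    C–C: 3 × 351 = 1053
    C–F: 1 × 472 = 472
    C–H: 9 × 426 = 3834
    Σ(formed) = 5359 kJ
  ΔH_I = 5273 − 5359 = −86 kJ
Reaction II:
  Bonds broken (reactants):
    N≡N: 1 × 929 = 929
    O=O: 1 × 513 = 513
    Σ(broken) = 1442 kJ
  Bonds formed (products):
    N=O: 2 × 617 = 1234
    Σ(formed) = 1234 kJ
  ΔH_II = 1442 − 1234 = +208 kJ
ΔH_I − ΔH_II = −294 kJ, so reaction I has the more negative ΔH; |ΔH_I − ΔH_II| = 294 kJ.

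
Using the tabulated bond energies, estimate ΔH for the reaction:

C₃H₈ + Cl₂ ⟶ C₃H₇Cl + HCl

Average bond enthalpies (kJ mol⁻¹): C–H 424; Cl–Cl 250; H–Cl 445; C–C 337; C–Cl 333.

Bonds broken (reactants):
  C–C: 2 × 337 = 674
  C–H: 8 × 424 = 3392
  Cl–Cl: 1 × 250 = 250
  Σ(broken) = 4316 kJ
Bonds formed (products):
  C–C: 2 × 337 = 674
  C–Cl: 1 × 333 = 333
  C–H: 7 × 424 = 2968
  H–Cl: 1 × 445 = 445
  Σ(formed) = 4420 kJ
ΔH = Σ(broken) − Σ(formed) = 4316 − 4420 = −104 kJ

ΔH ≈ −104 kJ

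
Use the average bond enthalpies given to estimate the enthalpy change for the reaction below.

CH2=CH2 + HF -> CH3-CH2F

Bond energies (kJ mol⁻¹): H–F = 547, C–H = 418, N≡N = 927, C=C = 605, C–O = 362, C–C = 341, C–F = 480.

Bonds broken (reactants):
  C–H: 4 × 418 = 1672
  C=C: 1 × 605 = 605
  H–F: 1 × 547 = 547
  Σ(broken) = 2824 kJ
Bonds formed (products):
  C–C: 1 × 341 = 341
  C–F: 1 × 480 = 480
  C–H: 5 × 418 = 2090
  Σ(formed) = 2911 kJ
ΔH = Σ(broken) − Σ(formed) = 2824 − 2911 = −87 kJ

ΔH ≈ −87 kJ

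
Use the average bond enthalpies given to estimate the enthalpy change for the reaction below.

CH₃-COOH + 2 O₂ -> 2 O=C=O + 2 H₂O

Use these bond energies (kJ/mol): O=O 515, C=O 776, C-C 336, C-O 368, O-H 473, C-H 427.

ΔH ≈ −732 kJ

Bonds broken (reactants):
  C-C: 1 × 336 = 336
  C-H: 3 × 427 = 1281
  C-O: 1 × 368 = 368
  C=O: 1 × 776 = 776
  O-H: 1 × 473 = 473
  O=O: 2 × 515 = 1030
  Σ(broken) = 4264 kJ
Bonds formed (products):
  C=O: 4 × 776 = 3104
  O-H: 4 × 473 = 1892
  Σ(formed) = 4996 kJ
ΔH = Σ(broken) − Σ(formed) = 4264 − 4996 = −732 kJ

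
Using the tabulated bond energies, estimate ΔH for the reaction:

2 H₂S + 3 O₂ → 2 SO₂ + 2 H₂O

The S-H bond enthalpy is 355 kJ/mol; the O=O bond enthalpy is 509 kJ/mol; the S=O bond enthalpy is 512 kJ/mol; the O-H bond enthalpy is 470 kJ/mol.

Bonds broken (reactants):
  O=O: 3 × 509 = 1527
  S-H: 4 × 355 = 1420
  Σ(broken) = 2947 kJ
Bonds formed (products):
  O-H: 4 × 470 = 1880
  S=O: 4 × 512 = 2048
  Σ(formed) = 3928 kJ
ΔH = Σ(broken) − Σ(formed) = 2947 − 3928 = −981 kJ

ΔH ≈ −981 kJ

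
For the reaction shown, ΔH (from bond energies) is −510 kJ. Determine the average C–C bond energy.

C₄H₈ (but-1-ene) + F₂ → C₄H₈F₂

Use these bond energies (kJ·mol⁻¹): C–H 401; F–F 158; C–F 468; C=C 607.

Let D be the C–C bond energy.
Σ(broken) = 2×D + 8×401 + 1×607 + 1×158 = 3973 + 2D
Σ(formed) = 3×D + 2×468 + 8×401 = 4144 + 3D
ΔH = Σ(broken) − Σ(formed) = (3973 + 2D) − (4144 + 3D) = −171 − D
Setting this equal to −510 kJ gives D = 339 kJ/mol.

D(C–C) ≈ 339 kJ/mol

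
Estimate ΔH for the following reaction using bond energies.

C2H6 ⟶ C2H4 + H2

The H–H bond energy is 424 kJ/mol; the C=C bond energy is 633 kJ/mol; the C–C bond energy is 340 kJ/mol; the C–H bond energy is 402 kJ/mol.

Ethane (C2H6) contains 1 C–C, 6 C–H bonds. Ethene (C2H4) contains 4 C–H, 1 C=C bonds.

ΔH ≈ +87 kJ

Bonds broken (reactants):
  C–C: 1 × 340 = 340
  C–H: 6 × 402 = 2412
  Σ(broken) = 2752 kJ
Bonds formed (products):
  C–H: 4 × 402 = 1608
  C=C: 1 × 633 = 633
  H–H: 1 × 424 = 424
  Σ(formed) = 2665 kJ
ΔH = Σ(broken) − Σ(formed) = 2752 − 2665 = +87 kJ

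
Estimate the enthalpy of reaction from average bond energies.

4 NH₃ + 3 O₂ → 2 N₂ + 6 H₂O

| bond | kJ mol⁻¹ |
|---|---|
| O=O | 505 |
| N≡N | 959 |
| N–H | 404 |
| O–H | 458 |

ΔH ≈ −1051 kJ

Bonds broken (reactants):
  N–H: 12 × 404 = 4848
  O=O: 3 × 505 = 1515
  Σ(broken) = 6363 kJ
Bonds formed (products):
  N≡N: 2 × 959 = 1918
  O–H: 12 × 458 = 5496
  Σ(formed) = 7414 kJ
ΔH = Σ(broken) − Σ(formed) = 6363 − 7414 = −1051 kJ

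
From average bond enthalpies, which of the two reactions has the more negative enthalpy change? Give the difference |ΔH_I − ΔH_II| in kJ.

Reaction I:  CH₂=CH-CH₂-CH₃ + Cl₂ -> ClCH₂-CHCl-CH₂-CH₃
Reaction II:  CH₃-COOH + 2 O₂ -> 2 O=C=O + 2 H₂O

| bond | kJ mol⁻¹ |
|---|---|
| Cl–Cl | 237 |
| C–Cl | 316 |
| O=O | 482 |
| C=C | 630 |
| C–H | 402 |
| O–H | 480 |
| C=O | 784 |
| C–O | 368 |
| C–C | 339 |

Reaction I:
  Bonds broken (reactants):
    C–C: 2 × 339 = 678
    C–H: 8 × 402 = 3216
    C=C: 1 × 630 = 630
    Cl–Cl: 1 × 237 = 237
    Σ(broken) = 4761 kJ
  Bonds formed (products):
    C–C: 3 × 339 = 1017
    C–Cl: 2 × 316 = 632
    C–H: 8 × 402 = 3216
    Σ(formed) = 4865 kJ
  ΔH_I = 4761 − 4865 = −104 kJ
Reaction II:
  Bonds broken (reactants):
    C–C: 1 × 339 = 339
    C–H: 3 × 402 = 1206
    C–O: 1 × 368 = 368
    C=O: 1 × 784 = 784
    O–H: 1 × 480 = 480
    O=O: 2 × 482 = 964
    Σ(broken) = 4141 kJ
  Bonds formed (products):
    C=O: 4 × 784 = 3136
    O–H: 4 × 480 = 1920
    Σ(formed) = 5056 kJ
  ΔH_II = 4141 − 5056 = −915 kJ
ΔH_I − ΔH_II = +811 kJ, so reaction II has the more negative ΔH; |ΔH_I − ΔH_II| = 811 kJ.

Reaction II, by 811 kJ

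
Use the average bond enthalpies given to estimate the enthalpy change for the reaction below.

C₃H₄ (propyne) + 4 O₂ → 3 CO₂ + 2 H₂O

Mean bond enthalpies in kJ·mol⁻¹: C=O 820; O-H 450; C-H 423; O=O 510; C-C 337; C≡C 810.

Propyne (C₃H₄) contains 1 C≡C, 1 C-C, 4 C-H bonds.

Bonds broken (reactants):
  C≡C: 1 × 810 = 810
  C-C: 1 × 337 = 337
  C-H: 4 × 423 = 1692
  O=O: 4 × 510 = 2040
  Σ(broken) = 4879 kJ
Bonds formed (products):
  C=O: 6 × 820 = 4920
  O-H: 4 × 450 = 1800
  Σ(formed) = 6720 kJ
ΔH = Σ(broken) − Σ(formed) = 4879 − 6720 = −1841 kJ

ΔH ≈ −1841 kJ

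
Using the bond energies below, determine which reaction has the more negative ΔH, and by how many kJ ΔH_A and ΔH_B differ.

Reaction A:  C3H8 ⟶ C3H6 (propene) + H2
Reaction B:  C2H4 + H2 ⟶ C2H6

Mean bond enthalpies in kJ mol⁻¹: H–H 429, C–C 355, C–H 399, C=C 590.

Reaction A:
  Bonds broken (reactants):
    C–C: 2 × 355 = 710
    C–H: 8 × 399 = 3192
    Σ(broken) = 3902 kJ
  Bonds formed (products):
    C–C: 1 × 355 = 355
    C–H: 6 × 399 = 2394
    C=C: 1 × 590 = 590
    H–H: 1 × 429 = 429
    Σ(formed) = 3768 kJ
  ΔH_A = 3902 − 3768 = +134 kJ
Reaction B:
  Bonds broken (reactants):
    C–H: 4 × 399 = 1596
    C=C: 1 × 590 = 590
    H–H: 1 × 429 = 429
    Σ(broken) = 2615 kJ
  Bonds formed (products):
    C–C: 1 × 355 = 355
    C–H: 6 × 399 = 2394
    Σ(formed) = 2749 kJ
  ΔH_B = 2615 − 2749 = −134 kJ
ΔH_A − ΔH_B = +268 kJ, so reaction B has the more negative ΔH; |ΔH_A − ΔH_B| = 268 kJ.

Reaction B, by 268 kJ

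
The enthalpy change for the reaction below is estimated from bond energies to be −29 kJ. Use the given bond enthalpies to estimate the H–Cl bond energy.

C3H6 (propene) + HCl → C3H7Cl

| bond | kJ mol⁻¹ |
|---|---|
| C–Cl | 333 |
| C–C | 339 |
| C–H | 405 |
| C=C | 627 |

D(H–Cl) ≈ 421 kJ/mol

Let D be the H–Cl bond energy.
Σ(broken) = 1×339 + 6×405 + 1×627 + 1×D = 3396 + D
Σ(formed) = 2×339 + 1×333 + 7×405 = 3846
ΔH = Σ(broken) − Σ(formed) = (3396 + D) − (3846) = −450 + D
Setting this equal to −29 kJ gives D = 421 kJ/mol.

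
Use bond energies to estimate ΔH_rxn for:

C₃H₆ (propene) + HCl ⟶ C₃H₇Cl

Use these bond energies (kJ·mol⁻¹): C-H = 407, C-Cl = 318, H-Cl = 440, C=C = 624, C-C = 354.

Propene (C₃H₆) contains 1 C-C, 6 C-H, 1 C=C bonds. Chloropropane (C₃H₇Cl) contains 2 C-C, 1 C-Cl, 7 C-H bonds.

Bonds broken (reactants):
  C-C: 1 × 354 = 354
  C-H: 6 × 407 = 2442
  C=C: 1 × 624 = 624
  H-Cl: 1 × 440 = 440
  Σ(broken) = 3860 kJ
Bonds formed (products):
  C-C: 2 × 354 = 708
  C-Cl: 1 × 318 = 318
  C-H: 7 × 407 = 2849
  Σ(formed) = 3875 kJ
ΔH = Σ(broken) − Σ(formed) = 3860 − 3875 = −15 kJ

ΔH ≈ −15 kJ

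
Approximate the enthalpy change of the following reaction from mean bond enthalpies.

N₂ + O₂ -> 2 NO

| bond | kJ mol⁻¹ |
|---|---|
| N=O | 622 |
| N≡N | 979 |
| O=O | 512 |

Bonds broken (reactants):
  N≡N: 1 × 979 = 979
  O=O: 1 × 512 = 512
  Σ(broken) = 1491 kJ
Bonds formed (products):
  N=O: 2 × 622 = 1244
  Σ(formed) = 1244 kJ
ΔH = Σ(broken) − Σ(formed) = 1491 − 1244 = +247 kJ

ΔH ≈ +247 kJ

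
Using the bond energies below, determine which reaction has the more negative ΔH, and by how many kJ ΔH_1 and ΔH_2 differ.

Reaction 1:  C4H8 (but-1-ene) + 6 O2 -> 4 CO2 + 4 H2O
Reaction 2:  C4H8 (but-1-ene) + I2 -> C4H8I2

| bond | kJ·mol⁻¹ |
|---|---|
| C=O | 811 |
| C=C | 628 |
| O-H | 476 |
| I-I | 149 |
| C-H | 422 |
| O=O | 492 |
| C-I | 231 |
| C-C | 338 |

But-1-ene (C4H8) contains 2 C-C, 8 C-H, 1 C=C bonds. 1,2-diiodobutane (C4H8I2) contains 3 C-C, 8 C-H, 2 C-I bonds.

Reaction 1, by 2641 kJ

Reaction 1:
  Bonds broken (reactants):
    C-C: 2 × 338 = 676
    C-H: 8 × 422 = 3376
    C=C: 1 × 628 = 628
    O=O: 6 × 492 = 2952
    Σ(broken) = 7632 kJ
  Bonds formed (products):
    C=O: 8 × 811 = 6488
    O-H: 8 × 476 = 3808
    Σ(formed) = 10296 kJ
  ΔH_1 = 7632 − 10296 = −2664 kJ
Reaction 2:
  Bonds broken (reactants):
    C-C: 2 × 338 = 676
    C-H: 8 × 422 = 3376
    C=C: 1 × 628 = 628
    I-I: 1 × 149 = 149
    Σ(broken) = 4829 kJ
  Bonds formed (products):
    C-C: 3 × 338 = 1014
    C-H: 8 × 422 = 3376
    C-I: 2 × 231 = 462
    Σ(formed) = 4852 kJ
  ΔH_2 = 4829 − 4852 = −23 kJ
ΔH_1 − ΔH_2 = −2641 kJ, so reaction 1 has the more negative ΔH; |ΔH_1 − ΔH_2| = 2641 kJ.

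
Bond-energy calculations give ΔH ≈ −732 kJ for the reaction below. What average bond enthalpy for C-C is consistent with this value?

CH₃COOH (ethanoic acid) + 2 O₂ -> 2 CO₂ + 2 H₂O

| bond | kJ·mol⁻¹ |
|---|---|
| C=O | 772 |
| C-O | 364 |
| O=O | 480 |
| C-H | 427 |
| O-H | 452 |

D(C-C) ≈ 335 kJ/mol

Let D be the C-C bond energy.
Σ(broken) = 1×D + 3×427 + 1×364 + 1×772 + 1×452 + 2×480 = 3829 + D
Σ(formed) = 4×772 + 4×452 = 4896
ΔH = Σ(broken) − Σ(formed) = (3829 + D) − (4896) = −1067 + D
Setting this equal to −732 kJ gives D = 335 kJ/mol.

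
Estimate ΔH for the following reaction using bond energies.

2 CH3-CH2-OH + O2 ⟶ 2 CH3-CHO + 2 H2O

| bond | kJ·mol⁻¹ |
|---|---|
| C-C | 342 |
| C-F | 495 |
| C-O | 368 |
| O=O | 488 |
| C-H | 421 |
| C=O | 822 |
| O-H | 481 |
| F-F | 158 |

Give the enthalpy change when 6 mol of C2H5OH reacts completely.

Bonds broken (reactants):
  C-C: 2 × 342 = 684
  C-H: 10 × 421 = 4210
  C-O: 2 × 368 = 736
  O-H: 2 × 481 = 962
  O=O: 1 × 488 = 488
  Σ(broken) = 7080 kJ
Bonds formed (products):
  C-C: 2 × 342 = 684
  C-H: 8 × 421 = 3368
  C=O: 2 × 822 = 1644
  O-H: 4 × 481 = 1924
  Σ(formed) = 7620 kJ
ΔH = Σ(broken) − Σ(formed) = 7080 − 7620 = −540 kJ
For 3× the reaction as written: 3 × (−540) = −1620 kJ

ΔH = −1620 kJ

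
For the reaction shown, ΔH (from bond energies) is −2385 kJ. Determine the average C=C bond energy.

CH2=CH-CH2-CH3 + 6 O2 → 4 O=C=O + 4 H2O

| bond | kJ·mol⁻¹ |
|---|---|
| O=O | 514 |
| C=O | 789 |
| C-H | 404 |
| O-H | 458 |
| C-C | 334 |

D(C=C) ≈ 607 kJ/mol

Let D be the C=C bond energy.
Σ(broken) = 2×334 + 8×404 + 1×D + 6×514 = 6984 + D
Σ(formed) = 8×789 + 8×458 = 9976
ΔH = Σ(broken) − Σ(formed) = (6984 + D) − (9976) = −2992 + D
Setting this equal to −2385 kJ gives D = 607 kJ/mol.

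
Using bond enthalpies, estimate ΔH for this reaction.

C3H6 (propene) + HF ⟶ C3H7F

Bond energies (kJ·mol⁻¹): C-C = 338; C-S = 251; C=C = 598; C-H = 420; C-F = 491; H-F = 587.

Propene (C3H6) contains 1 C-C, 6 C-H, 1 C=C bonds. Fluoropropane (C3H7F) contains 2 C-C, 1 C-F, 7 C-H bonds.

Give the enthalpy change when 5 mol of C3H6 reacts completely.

ΔH = −320 kJ

Bonds broken (reactants):
  C-C: 1 × 338 = 338
  C-H: 6 × 420 = 2520
  C=C: 1 × 598 = 598
  H-F: 1 × 587 = 587
  Σ(broken) = 4043 kJ
Bonds formed (products):
  C-C: 2 × 338 = 676
  C-F: 1 × 491 = 491
  C-H: 7 × 420 = 2940
  Σ(formed) = 4107 kJ
ΔH = Σ(broken) − Σ(formed) = 4043 − 4107 = −64 kJ
For 5× the reaction as written: 5 × (−64) = −320 kJ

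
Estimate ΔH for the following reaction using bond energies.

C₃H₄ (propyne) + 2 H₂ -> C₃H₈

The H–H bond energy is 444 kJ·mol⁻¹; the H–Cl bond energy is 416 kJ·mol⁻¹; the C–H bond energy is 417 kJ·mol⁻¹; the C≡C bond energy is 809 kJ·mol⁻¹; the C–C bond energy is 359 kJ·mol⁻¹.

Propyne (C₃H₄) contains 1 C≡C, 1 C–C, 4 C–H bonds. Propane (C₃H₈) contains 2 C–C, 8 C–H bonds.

Bonds broken (reactants):
  C≡C: 1 × 809 = 809
  C–C: 1 × 359 = 359
  C–H: 4 × 417 = 1668
  H–H: 2 × 444 = 888
  Σ(broken) = 3724 kJ
Bonds formed (products):
  C–C: 2 × 359 = 718
  C–H: 8 × 417 = 3336
  Σ(formed) = 4054 kJ
ΔH = Σ(broken) − Σ(formed) = 3724 − 4054 = −330 kJ

ΔH ≈ −330 kJ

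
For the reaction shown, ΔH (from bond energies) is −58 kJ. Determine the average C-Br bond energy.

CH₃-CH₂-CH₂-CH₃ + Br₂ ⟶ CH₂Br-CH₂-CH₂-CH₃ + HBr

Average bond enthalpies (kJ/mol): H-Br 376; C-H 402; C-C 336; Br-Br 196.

D(C-Br) ≈ 280 kJ/mol

Let D be the C-Br bond energy.
Σ(broken) = 1×196 + 3×336 + 10×402 = 5224
Σ(formed) = 1×D + 3×336 + 9×402 + 1×376 = 5002 + D
ΔH = Σ(broken) − Σ(formed) = (5224) − (5002 + D) = +222 − D
Setting this equal to −58 kJ gives D = 280 kJ/mol.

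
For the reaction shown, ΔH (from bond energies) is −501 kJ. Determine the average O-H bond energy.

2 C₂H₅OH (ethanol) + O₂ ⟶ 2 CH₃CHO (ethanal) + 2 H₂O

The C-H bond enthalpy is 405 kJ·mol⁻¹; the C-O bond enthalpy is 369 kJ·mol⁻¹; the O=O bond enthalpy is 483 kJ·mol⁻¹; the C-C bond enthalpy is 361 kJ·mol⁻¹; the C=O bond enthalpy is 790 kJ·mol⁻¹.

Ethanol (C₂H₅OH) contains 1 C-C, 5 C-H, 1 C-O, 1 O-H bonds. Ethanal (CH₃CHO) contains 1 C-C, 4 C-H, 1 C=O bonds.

Let D be the O-H bond energy.
Σ(broken) = 2×361 + 10×405 + 2×369 + 2×D + 1×483 = 5993 + 2D
Σ(formed) = 2×361 + 8×405 + 2×790 + 4×D = 5542 + 4D
ΔH = Σ(broken) − Σ(formed) = (5993 + 2D) − (5542 + 4D) = +451 − 2D
Setting this equal to −501 kJ gives 2D = 952, so D = 476 kJ/mol.

D(O-H) ≈ 476 kJ/mol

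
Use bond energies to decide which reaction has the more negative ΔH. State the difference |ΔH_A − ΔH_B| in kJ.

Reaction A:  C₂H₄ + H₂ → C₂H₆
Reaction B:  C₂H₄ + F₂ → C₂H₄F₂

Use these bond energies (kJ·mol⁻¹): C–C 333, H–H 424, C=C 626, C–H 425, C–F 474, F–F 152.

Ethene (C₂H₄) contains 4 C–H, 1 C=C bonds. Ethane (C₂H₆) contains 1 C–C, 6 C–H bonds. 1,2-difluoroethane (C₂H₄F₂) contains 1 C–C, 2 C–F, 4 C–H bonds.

Reaction A:
  Bonds broken (reactants):
    C–H: 4 × 425 = 1700
    C=C: 1 × 626 = 626
    H–H: 1 × 424 = 424
    Σ(broken) = 2750 kJ
  Bonds formed (products):
    C–C: 1 × 333 = 333
    C–H: 6 × 425 = 2550
    Σ(formed) = 2883 kJ
  ΔH_A = 2750 − 2883 = −133 kJ
Reaction B:
  Bonds broken (reactants):
    C–H: 4 × 425 = 1700
    C=C: 1 × 626 = 626
    F–F: 1 × 152 = 152
    Σ(broken) = 2478 kJ
  Bonds formed (products):
    C–C: 1 × 333 = 333
    C–F: 2 × 474 = 948
    C–H: 4 × 425 = 1700
    Σ(formed) = 2981 kJ
  ΔH_B = 2478 − 2981 = −503 kJ
ΔH_A − ΔH_B = +370 kJ, so reaction B has the more negative ΔH; |ΔH_A − ΔH_B| = 370 kJ.

Reaction B, by 370 kJ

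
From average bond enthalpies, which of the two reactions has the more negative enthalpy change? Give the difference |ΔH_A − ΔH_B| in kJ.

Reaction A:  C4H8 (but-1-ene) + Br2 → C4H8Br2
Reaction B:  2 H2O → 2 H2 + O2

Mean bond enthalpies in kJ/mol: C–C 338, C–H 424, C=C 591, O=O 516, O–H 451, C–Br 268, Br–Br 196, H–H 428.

Reaction A, by 519 kJ

Reaction A:
  Bonds broken (reactants):
    Br–Br: 1 × 196 = 196
    C–C: 2 × 338 = 676
    C–H: 8 × 424 = 3392
    C=C: 1 × 591 = 591
    Σ(broken) = 4855 kJ
  Bonds formed (products):
    C–Br: 2 × 268 = 536
    C–C: 3 × 338 = 1014
    C–H: 8 × 424 = 3392
    Σ(formed) = 4942 kJ
  ΔH_A = 4855 − 4942 = −87 kJ
Reaction B:
  Bonds broken (reactants):
    O–H: 4 × 451 = 1804
    Σ(broken) = 1804 kJ
  Bonds formed (products):
    H–H: 2 × 428 = 856
    O=O: 1 × 516 = 516
    Σ(formed) = 1372 kJ
  ΔH_B = 1804 − 1372 = +432 kJ
ΔH_A − ΔH_B = −519 kJ, so reaction A has the more negative ΔH; |ΔH_A − ΔH_B| = 519 kJ.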